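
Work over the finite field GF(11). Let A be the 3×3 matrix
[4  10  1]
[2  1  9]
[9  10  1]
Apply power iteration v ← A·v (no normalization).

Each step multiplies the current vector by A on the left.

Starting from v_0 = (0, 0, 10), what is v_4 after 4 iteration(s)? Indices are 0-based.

v_4 = (7, 5, 6)

v_0 = (0, 0, 10).
v_1 = A·v_0 = (10, 2, 10).
v_2 = A·v_1 = (4, 2, 10).
v_3 = A·v_2 = (2, 1, 0).
v_4 = A·v_3 = (7, 5, 6).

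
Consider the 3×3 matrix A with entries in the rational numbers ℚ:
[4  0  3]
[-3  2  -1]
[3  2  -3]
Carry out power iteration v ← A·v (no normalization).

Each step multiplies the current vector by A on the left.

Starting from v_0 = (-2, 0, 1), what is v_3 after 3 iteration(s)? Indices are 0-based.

v_0 = (-2, 0, 1).
v_1 = A·v_0 = (-5, 5, -9).
v_2 = A·v_1 = (-47, 34, 22).
v_3 = A·v_2 = (-122, 187, -139).

v_3 = (-122, 187, -139)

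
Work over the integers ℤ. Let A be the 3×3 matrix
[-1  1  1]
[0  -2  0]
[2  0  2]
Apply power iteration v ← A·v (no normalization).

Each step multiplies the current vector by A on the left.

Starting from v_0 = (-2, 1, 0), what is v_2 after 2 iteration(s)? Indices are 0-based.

v_2 = (-9, 4, -2)

v_0 = (-2, 1, 0).
v_1 = A·v_0 = (3, -2, -4).
v_2 = A·v_1 = (-9, 4, -2).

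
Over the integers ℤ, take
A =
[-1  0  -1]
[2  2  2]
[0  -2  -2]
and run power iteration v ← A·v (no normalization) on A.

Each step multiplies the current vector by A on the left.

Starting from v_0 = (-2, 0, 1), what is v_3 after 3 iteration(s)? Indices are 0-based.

v_0 = (-2, 0, 1).
v_1 = A·v_0 = (1, -2, -2).
v_2 = A·v_1 = (1, -6, 8).
v_3 = A·v_2 = (-9, 6, -4).

v_3 = (-9, 6, -4)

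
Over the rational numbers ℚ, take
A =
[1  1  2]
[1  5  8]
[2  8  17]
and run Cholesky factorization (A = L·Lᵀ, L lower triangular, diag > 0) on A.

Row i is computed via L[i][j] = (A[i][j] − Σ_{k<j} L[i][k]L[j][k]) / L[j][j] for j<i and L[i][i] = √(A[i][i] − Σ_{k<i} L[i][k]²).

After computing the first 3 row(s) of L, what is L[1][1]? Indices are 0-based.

Step 1: L[0][0] = √(1) = 1.
  L[1][0] = (1) / L[0][0] = 1.
Step 2: L[1][1] = √(4) = 2.
  L[2][0] = (2) / L[0][0] = 2.
  L[2][1] = (6) / L[1][1] = 3.
Step 3: L[2][2] = √(4) = 2.

L[1][1] = 2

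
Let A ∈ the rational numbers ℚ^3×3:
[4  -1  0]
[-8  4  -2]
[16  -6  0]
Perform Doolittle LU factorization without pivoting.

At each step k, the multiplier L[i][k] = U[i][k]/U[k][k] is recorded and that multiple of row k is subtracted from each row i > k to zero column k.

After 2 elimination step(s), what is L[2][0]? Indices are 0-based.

L[2][0] = 4

[col 0] pivot 4
  R1 -= -2*R0 → (0, 2, -2)  (L[1][0] := -2)
  R2 -= 4*R0 → (0, -2, 0)  (L[2][0] := 4)
[col 1] pivot 2
  R2 -= -1*R1 → (0, 0, -2)  (L[2][1] := -1)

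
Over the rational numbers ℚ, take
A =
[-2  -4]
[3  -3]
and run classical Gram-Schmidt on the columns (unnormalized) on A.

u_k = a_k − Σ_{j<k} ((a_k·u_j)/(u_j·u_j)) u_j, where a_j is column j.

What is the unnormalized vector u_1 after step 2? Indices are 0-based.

u_1 = (-54/13, -36/13)

Step 1: u_0 = a_0 = (-2, 3).
Step 2: u_1 = a_1 − (-1/13)·u_0 = (-54/13, -36/13).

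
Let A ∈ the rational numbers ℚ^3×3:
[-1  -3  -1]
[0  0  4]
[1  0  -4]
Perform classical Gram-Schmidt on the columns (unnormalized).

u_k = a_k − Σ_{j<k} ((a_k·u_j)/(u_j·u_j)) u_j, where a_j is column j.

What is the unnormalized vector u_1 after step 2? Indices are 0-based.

Step 1: u_0 = a_0 = (-1, 0, 1).
Step 2: u_1 = a_1 − (3/2)·u_0 = (-3/2, 0, -3/2).

u_1 = (-3/2, 0, -3/2)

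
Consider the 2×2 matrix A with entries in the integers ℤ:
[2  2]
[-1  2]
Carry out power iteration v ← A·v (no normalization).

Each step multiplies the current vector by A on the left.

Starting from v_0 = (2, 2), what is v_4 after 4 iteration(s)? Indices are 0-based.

v_4 = (8, -88)

v_0 = (2, 2).
v_1 = A·v_0 = (8, 2).
v_2 = A·v_1 = (20, -4).
v_3 = A·v_2 = (32, -28).
v_4 = A·v_3 = (8, -88).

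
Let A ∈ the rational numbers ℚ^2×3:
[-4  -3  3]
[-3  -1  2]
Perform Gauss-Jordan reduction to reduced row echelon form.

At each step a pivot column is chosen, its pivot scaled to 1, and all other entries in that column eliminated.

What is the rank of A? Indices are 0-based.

rank = 2

step 1: normalize row 0 (÷-4) = (1, 3/4, -3/4)
  row 1: subtract -3×row0 = (0, 5/4, -1/4)
step 2: normalize row 1 (÷5/4) = (0, 1, -1/5)
  row 0: subtract 3/4×row1 = (1, 0, -3/5)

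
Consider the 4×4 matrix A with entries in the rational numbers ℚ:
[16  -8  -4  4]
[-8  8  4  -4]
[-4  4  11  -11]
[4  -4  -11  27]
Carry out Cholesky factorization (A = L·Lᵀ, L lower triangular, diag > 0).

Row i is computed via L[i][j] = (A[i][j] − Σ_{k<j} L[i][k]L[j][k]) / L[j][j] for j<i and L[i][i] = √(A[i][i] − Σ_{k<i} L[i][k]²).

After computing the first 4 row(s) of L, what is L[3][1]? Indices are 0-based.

L[3][1] = -1

Step 1: L[0][0] = √(16) = 4.
  L[1][0] = (-8) / L[0][0] = -2.
Step 2: L[1][1] = √(4) = 2.
  L[2][0] = (-4) / L[0][0] = -1.
  L[2][1] = (2) / L[1][1] = 1.
Step 3: L[2][2] = √(9) = 3.
  L[3][0] = (4) / L[0][0] = 1.
  L[3][1] = (-2) / L[1][1] = -1.
  L[3][2] = (-9) / L[2][2] = -3.
Step 4: L[3][3] = √(16) = 4.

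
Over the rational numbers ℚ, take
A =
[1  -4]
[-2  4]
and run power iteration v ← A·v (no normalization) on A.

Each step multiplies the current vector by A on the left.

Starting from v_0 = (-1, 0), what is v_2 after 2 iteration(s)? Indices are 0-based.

v_2 = (-9, 10)

v_0 = (-1, 0).
v_1 = A·v_0 = (-1, 2).
v_2 = A·v_1 = (-9, 10).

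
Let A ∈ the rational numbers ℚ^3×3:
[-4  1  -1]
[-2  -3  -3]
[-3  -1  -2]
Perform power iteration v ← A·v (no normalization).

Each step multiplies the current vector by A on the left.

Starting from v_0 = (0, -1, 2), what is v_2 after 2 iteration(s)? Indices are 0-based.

v_0 = (0, -1, 2).
v_1 = A·v_0 = (-3, -3, -3).
v_2 = A·v_1 = (12, 24, 18).

v_2 = (12, 24, 18)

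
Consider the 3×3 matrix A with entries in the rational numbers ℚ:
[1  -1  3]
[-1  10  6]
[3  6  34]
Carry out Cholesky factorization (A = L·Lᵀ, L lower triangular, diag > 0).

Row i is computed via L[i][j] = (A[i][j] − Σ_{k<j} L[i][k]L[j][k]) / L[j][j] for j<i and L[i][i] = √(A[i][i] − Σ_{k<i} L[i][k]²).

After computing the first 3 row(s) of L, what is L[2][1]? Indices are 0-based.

L[2][1] = 3

Step 1: L[0][0] = √(1) = 1.
  L[1][0] = (-1) / L[0][0] = -1.
Step 2: L[1][1] = √(9) = 3.
  L[2][0] = (3) / L[0][0] = 3.
  L[2][1] = (9) / L[1][1] = 3.
Step 3: L[2][2] = √(16) = 4.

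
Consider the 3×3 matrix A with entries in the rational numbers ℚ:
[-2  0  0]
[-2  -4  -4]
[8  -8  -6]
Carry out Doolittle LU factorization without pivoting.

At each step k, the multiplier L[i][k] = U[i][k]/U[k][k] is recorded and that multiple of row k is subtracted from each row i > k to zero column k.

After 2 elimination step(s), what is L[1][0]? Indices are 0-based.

[col 0] pivot -2
  R1 -= 1*R0 → (0, -4, -4)  (L[1][0] := 1)
  R2 -= -4*R0 → (0, -8, -6)  (L[2][0] := -4)
[col 1] pivot -4
  R2 -= 2*R1 → (0, 0, 2)  (L[2][1] := 2)

L[1][0] = 1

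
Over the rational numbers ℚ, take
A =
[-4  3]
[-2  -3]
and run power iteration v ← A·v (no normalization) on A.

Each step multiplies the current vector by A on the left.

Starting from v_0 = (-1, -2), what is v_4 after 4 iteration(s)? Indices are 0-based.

v_4 = (740, 388)

v_0 = (-1, -2).
v_1 = A·v_0 = (-2, 8).
v_2 = A·v_1 = (32, -20).
v_3 = A·v_2 = (-188, -4).
v_4 = A·v_3 = (740, 388).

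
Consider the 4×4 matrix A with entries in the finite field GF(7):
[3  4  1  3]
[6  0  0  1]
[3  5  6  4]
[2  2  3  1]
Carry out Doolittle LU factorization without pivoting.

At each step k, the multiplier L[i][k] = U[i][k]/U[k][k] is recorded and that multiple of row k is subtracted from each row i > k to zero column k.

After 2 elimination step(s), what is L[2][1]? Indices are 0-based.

L[2][1] = 6

k=0: U[0][0]=3
  eliminate (1,0): mult=2, new row 1: (0, 6, 5, 2); set L[1][0]=2
  eliminate (2,0): mult=1, new row 2: (0, 1, 5, 1); set L[2][0]=1
  eliminate (3,0): mult=3, new row 3: (0, 4, 0, 6); set L[3][0]=3
k=1: U[1][1]=6
  eliminate (2,1): mult=6, new row 2: (0, 0, 3, 3); set L[2][1]=6
  eliminate (3,1): mult=3, new row 3: (0, 0, 6, 0); set L[3][1]=3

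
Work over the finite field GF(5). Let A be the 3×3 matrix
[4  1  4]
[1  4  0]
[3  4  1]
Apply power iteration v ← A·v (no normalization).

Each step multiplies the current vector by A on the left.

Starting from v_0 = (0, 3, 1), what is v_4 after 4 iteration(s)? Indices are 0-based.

v_4 = (3, 4, 4)

v_0 = (0, 3, 1).
v_1 = A·v_0 = (2, 2, 3).
v_2 = A·v_1 = (2, 0, 2).
v_3 = A·v_2 = (1, 2, 3).
v_4 = A·v_3 = (3, 4, 4).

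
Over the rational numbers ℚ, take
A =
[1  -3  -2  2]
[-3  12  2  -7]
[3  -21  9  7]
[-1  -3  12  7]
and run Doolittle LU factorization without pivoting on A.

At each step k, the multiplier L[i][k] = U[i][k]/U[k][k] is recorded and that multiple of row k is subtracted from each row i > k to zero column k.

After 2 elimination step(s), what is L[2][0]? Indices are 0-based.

[col 0] pivot 1
  R1 -= -3*R0 → (0, 3, -4, -1)  (L[1][0] := -3)
  R2 -= 3*R0 → (0, -12, 15, 1)  (L[2][0] := 3)
  R3 -= -1*R0 → (0, -6, 10, 9)  (L[3][0] := -1)
[col 1] pivot 3
  R2 -= -4*R1 → (0, 0, -1, -3)  (L[2][1] := -4)
  R3 -= -2*R1 → (0, 0, 2, 7)  (L[3][1] := -2)

L[2][0] = 3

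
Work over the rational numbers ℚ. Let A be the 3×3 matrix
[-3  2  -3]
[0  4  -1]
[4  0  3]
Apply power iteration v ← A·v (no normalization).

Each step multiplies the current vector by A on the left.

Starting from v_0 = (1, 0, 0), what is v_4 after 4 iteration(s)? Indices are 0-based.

v_0 = (1, 0, 0).
v_1 = A·v_0 = (-3, 0, 4).
v_2 = A·v_1 = (-3, -4, 0).
v_3 = A·v_2 = (1, -16, -12).
v_4 = A·v_3 = (1, -52, -32).

v_4 = (1, -52, -32)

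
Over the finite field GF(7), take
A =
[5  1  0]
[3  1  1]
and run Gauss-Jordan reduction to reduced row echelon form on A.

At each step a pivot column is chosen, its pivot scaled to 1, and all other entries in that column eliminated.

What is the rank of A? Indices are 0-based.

pivot(0,0)=5: scale R0 → (1, 3, 0)
  clear (1,0): R1 −= (3)R0 → (0, 6, 1)
pivot(1,1)=6: scale R1 → (0, 1, 6)
  clear (0,1): R0 −= (3)R1 → (1, 0, 3)

rank = 2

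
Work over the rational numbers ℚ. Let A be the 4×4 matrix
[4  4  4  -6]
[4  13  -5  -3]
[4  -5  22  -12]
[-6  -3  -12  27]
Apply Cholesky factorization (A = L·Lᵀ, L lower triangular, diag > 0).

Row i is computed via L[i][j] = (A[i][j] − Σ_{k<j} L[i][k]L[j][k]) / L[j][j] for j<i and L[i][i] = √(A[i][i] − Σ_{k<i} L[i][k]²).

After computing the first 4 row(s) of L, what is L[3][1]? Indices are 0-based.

L[3][1] = 1

Step 1: L[0][0] = √(4) = 2.
  L[1][0] = (4) / L[0][0] = 2.
Step 2: L[1][1] = √(9) = 3.
  L[2][0] = (4) / L[0][0] = 2.
  L[2][1] = (-9) / L[1][1] = -3.
Step 3: L[2][2] = √(9) = 3.
  L[3][0] = (-6) / L[0][0] = -3.
  L[3][1] = (3) / L[1][1] = 1.
  L[3][2] = (-3) / L[2][2] = -1.
Step 4: L[3][3] = √(16) = 4.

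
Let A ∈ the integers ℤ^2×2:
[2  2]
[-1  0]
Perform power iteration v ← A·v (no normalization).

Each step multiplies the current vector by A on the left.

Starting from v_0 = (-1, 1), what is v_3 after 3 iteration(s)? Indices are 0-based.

v_3 = (4, -2)

v_0 = (-1, 1).
v_1 = A·v_0 = (0, 1).
v_2 = A·v_1 = (2, 0).
v_3 = A·v_2 = (4, -2).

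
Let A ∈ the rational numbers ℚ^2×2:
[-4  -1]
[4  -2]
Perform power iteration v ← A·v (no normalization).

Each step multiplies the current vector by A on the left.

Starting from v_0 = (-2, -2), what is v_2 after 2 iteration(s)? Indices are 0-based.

v_2 = (-36, 48)

v_0 = (-2, -2).
v_1 = A·v_0 = (10, -4).
v_2 = A·v_1 = (-36, 48).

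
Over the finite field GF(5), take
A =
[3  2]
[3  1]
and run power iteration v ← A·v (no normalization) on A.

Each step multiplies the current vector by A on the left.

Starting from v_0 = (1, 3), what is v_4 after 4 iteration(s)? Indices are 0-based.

v_4 = (4, 4)

v_0 = (1, 3).
v_1 = A·v_0 = (4, 1).
v_2 = A·v_1 = (4, 3).
v_3 = A·v_2 = (3, 0).
v_4 = A·v_3 = (4, 4).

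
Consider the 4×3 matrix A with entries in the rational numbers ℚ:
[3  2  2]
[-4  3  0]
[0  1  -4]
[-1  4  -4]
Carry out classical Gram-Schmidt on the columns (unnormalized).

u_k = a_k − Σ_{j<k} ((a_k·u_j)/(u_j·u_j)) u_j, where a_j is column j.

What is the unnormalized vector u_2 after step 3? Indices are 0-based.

Step 1: u_0 = a_0 = (3, -4, 0, -1).
Step 2: u_1 = a_1 − (-5/13)·u_0 = (41/13, 19/13, 1, 47/13).
Step 3: u_2 = a_2 − (5/13)·u_0 − (-79/170)·u_1 = (393/170, 377/170, -601/170, -329/170).

u_2 = (393/170, 377/170, -601/170, -329/170)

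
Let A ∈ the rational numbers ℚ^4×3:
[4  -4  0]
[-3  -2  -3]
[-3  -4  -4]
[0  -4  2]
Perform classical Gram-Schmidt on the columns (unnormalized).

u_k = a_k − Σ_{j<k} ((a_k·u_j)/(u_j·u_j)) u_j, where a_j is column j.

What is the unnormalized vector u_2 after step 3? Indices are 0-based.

u_2 = (-10/7, -44/63, -76/63, 188/63)

Step 1: u_0 = a_0 = (4, -3, -3, 0).
Step 2: u_1 = a_1 − (1/17)·u_0 = (-72/17, -31/17, -65/17, -4).
Step 3: u_2 = a_2 − (21/34)·u_0 − (31/126)·u_1 = (-10/7, -44/63, -76/63, 188/63).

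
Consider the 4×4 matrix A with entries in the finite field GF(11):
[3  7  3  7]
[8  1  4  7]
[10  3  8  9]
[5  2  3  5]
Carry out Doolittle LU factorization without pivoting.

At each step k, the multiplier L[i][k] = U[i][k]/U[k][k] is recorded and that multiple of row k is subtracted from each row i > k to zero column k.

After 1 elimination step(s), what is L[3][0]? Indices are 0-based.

L[3][0] = 9

[col 0] pivot 3
  R1 -= 10*R0 → (0, 8, 7, 3)  (L[1][0] := 10)
  R2 -= 7*R0 → (0, 9, 9, 4)  (L[2][0] := 7)
  R3 -= 9*R0 → (0, 5, 9, 8)  (L[3][0] := 9)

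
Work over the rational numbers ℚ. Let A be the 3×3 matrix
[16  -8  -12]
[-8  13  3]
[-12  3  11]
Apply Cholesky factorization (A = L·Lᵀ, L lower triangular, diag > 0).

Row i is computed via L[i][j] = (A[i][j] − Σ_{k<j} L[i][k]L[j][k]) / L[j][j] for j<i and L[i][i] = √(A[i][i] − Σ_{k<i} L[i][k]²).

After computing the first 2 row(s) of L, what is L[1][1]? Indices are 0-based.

L[1][1] = 3

Step 1: L[0][0] = √(16) = 4.
  L[1][0] = (-8) / L[0][0] = -2.
Step 2: L[1][1] = √(9) = 3.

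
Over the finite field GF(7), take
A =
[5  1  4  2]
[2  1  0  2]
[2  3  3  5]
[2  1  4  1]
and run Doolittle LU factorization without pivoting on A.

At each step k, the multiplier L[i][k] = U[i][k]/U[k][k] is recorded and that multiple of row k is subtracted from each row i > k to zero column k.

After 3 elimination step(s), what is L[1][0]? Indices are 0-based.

L[1][0] = 6

Step 1: pivot at (0,0) is 5.
  row1 ← row1 − (6)·row0  ⇒  L[1][0]=6, U row1=(0, 2, 4, 4)
  row2 ← row2 − (6)·row0  ⇒  L[2][0]=6, U row2=(0, 4, 0, 0)
  row3 ← row3 − (6)·row0  ⇒  L[3][0]=6, U row3=(0, 2, 1, 3)
Step 2: pivot at (1,1) is 2.
  row2 ← row2 − (2)·row1  ⇒  L[2][1]=2, U row2=(0, 0, 6, 6)
  row3 ← row3 − (1)·row1  ⇒  L[3][1]=1, U row3=(0, 0, 4, 6)
Step 3: pivot at (2,2) is 6.
  row3 ← row3 − (3)·row2  ⇒  L[3][2]=3, U row3=(0, 0, 0, 2)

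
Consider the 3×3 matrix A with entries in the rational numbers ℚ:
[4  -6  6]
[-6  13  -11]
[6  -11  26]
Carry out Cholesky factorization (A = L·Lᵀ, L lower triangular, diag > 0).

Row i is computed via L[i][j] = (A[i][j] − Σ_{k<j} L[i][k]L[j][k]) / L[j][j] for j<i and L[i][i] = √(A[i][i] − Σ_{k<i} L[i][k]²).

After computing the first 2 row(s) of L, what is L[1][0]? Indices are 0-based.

L[1][0] = -3

Step 1: L[0][0] = √(4) = 2.
  L[1][0] = (-6) / L[0][0] = -3.
Step 2: L[1][1] = √(4) = 2.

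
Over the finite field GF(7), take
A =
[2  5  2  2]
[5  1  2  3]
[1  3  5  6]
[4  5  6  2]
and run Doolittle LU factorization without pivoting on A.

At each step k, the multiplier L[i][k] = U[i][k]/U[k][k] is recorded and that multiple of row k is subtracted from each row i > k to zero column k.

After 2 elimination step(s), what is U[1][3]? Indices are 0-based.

U[1][3] = 5

[col 0] pivot 2
  R1 -= 6*R0 → (0, 6, 4, 5)  (L[1][0] := 6)
  R2 -= 4*R0 → (0, 4, 4, 5)  (L[2][0] := 4)
  R3 -= 2*R0 → (0, 2, 2, 5)  (L[3][0] := 2)
[col 1] pivot 6
  R2 -= 3*R1 → (0, 0, 6, 4)  (L[2][1] := 3)
  R3 -= 5*R1 → (0, 0, 3, 1)  (L[3][1] := 5)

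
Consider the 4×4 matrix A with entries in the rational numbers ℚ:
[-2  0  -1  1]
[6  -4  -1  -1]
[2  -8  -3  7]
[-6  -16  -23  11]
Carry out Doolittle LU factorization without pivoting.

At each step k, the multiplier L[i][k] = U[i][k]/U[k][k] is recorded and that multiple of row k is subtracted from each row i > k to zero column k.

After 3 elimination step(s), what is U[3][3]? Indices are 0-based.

U[3][3] = 4

Step 1: pivot at (0,0) is -2.
  row1 ← row1 − (-3)·row0  ⇒  L[1][0]=-3, U row1=(0, -4, -4, 2)
  row2 ← row2 − (-1)·row0  ⇒  L[2][0]=-1, U row2=(0, -8, -4, 8)
  row3 ← row3 − (3)·row0  ⇒  L[3][0]=3, U row3=(0, -16, -20, 8)
Step 2: pivot at (1,1) is -4.
  row2 ← row2 − (2)·row1  ⇒  L[2][1]=2, U row2=(0, 0, 4, 4)
  row3 ← row3 − (4)·row1  ⇒  L[3][1]=4, U row3=(0, 0, -4, 0)
Step 3: pivot at (2,2) is 4.
  row3 ← row3 − (-1)·row2  ⇒  L[3][2]=-1, U row3=(0, 0, 0, 4)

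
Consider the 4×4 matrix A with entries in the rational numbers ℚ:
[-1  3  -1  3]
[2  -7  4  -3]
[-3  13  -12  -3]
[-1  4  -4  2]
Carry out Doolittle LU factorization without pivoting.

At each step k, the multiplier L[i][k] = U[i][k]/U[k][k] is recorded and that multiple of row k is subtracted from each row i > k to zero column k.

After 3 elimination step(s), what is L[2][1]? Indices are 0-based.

Step 1: pivot at (0,0) is -1.
  row1 ← row1 − (-2)·row0  ⇒  L[1][0]=-2, U row1=(0, -1, 2, 3)
  row2 ← row2 − (3)·row0  ⇒  L[2][0]=3, U row2=(0, 4, -9, -12)
  row3 ← row3 − (1)·row0  ⇒  L[3][0]=1, U row3=(0, 1, -3, -1)
Step 2: pivot at (1,1) is -1.
  row2 ← row2 − (-4)·row1  ⇒  L[2][1]=-4, U row2=(0, 0, -1, 0)
  row3 ← row3 − (-1)·row1  ⇒  L[3][1]=-1, U row3=(0, 0, -1, 2)
Step 3: pivot at (2,2) is -1.
  row3 ← row3 − (1)·row2  ⇒  L[3][2]=1, U row3=(0, 0, 0, 2)

L[2][1] = -4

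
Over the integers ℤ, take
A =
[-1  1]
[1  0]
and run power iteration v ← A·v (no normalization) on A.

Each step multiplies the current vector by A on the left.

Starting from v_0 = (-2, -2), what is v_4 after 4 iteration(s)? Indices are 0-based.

v_0 = (-2, -2).
v_1 = A·v_0 = (0, -2).
v_2 = A·v_1 = (-2, 0).
v_3 = A·v_2 = (2, -2).
v_4 = A·v_3 = (-4, 2).

v_4 = (-4, 2)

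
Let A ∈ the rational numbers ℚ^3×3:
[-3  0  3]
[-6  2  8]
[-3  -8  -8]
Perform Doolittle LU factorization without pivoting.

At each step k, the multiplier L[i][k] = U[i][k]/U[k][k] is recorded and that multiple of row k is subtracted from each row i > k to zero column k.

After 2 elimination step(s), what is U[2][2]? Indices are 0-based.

k=0: U[0][0]=-3
  eliminate (1,0): mult=2, new row 1: (0, 2, 2); set L[1][0]=2
  eliminate (2,0): mult=1, new row 2: (0, -8, -11); set L[2][0]=1
k=1: U[1][1]=2
  eliminate (2,1): mult=-4, new row 2: (0, 0, -3); set L[2][1]=-4

U[2][2] = -3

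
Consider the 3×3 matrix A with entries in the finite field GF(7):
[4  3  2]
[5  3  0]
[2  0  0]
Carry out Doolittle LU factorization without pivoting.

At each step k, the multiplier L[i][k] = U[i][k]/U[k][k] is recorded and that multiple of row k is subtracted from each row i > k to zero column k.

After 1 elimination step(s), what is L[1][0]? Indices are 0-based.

Step 1: pivot at (0,0) is 4.
  row1 ← row1 − (3)·row0  ⇒  L[1][0]=3, U row1=(0, 1, 1)
  row2 ← row2 − (4)·row0  ⇒  L[2][0]=4, U row2=(0, 2, 6)

L[1][0] = 3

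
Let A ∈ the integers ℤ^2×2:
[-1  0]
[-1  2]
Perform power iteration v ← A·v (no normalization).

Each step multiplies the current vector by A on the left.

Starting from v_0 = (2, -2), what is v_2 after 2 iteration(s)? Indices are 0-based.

v_2 = (2, -10)

v_0 = (2, -2).
v_1 = A·v_0 = (-2, -6).
v_2 = A·v_1 = (2, -10).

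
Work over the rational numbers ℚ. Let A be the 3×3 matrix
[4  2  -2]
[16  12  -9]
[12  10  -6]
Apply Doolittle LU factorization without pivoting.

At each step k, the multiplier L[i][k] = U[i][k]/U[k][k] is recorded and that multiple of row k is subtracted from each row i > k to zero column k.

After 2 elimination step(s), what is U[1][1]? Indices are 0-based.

[col 0] pivot 4
  R1 -= 4*R0 → (0, 4, -1)  (L[1][0] := 4)
  R2 -= 3*R0 → (0, 4, 0)  (L[2][0] := 3)
[col 1] pivot 4
  R2 -= 1*R1 → (0, 0, 1)  (L[2][1] := 1)

U[1][1] = 4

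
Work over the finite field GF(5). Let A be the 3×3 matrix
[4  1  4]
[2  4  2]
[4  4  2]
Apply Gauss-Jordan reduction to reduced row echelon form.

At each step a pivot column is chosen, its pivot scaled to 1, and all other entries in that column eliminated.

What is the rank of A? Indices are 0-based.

[1] R0 /= 4  ⇒  (1, 4, 1)
     R1 -= 2·R0  ⇒  (0, 1, 0)
     R2 -= 4·R0  ⇒  (0, 3, 3)
[2] R1 /= 1  ⇒  (0, 1, 0)
     R0 -= 4·R1  ⇒  (1, 0, 1)
     R2 -= 3·R1  ⇒  (0, 0, 3)
[3] R2 /= 3  ⇒  (0, 0, 1)
     R0 -= 1·R2  ⇒  (1, 0, 0)

rank = 3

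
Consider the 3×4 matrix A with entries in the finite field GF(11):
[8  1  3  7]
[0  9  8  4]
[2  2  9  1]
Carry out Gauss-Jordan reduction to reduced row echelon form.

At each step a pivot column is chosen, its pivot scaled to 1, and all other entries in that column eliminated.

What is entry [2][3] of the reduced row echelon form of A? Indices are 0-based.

step 1: normalize row 0 (÷8) = (1, 7, 10, 5)
  row 2: subtract 2×row0 = (0, 10, 0, 2)
step 2: normalize row 1 (÷9) = (0, 1, 7, 9)
  row 0: subtract 7×row1 = (1, 0, 5, 8)
  row 2: subtract 10×row1 = (0, 0, 7, 0)
step 3: normalize row 2 (÷7) = (0, 0, 1, 0)
  row 0: subtract 5×row2 = (1, 0, 0, 8)
  row 1: subtract 7×row2 = (0, 1, 0, 9)

M[2][3] = 0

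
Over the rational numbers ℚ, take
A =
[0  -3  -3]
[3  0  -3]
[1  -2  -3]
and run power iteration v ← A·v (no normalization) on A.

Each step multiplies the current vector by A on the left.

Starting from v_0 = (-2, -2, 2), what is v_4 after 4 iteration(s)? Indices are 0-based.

v_0 = (-2, -2, 2).
v_1 = A·v_0 = (0, -12, -4).
v_2 = A·v_1 = (48, 12, 36).
v_3 = A·v_2 = (-144, 36, -84).
v_4 = A·v_3 = (144, -180, 36).

v_4 = (144, -180, 36)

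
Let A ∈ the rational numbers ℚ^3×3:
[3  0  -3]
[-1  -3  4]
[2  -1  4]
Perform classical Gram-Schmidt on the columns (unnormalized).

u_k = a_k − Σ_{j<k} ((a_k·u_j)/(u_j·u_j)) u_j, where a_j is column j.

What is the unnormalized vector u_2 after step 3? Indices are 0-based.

Step 1: u_0 = a_0 = (3, -1, 2).
Step 2: u_1 = a_1 − (1/14)·u_0 = (-3/14, -41/14, -8/7).
Step 3: u_2 = a_2 − (-5/14)·u_0 − (-219/139)·u_1 = (-315/139, -135/139, 405/139).

u_2 = (-315/139, -135/139, 405/139)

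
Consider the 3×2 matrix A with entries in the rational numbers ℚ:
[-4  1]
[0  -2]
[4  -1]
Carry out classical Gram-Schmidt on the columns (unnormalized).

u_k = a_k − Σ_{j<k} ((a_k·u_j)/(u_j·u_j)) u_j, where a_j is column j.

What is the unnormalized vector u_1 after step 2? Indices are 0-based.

Step 1: u_0 = a_0 = (-4, 0, 4).
Step 2: u_1 = a_1 − (-1/4)·u_0 = (0, -2, 0).

u_1 = (0, -2, 0)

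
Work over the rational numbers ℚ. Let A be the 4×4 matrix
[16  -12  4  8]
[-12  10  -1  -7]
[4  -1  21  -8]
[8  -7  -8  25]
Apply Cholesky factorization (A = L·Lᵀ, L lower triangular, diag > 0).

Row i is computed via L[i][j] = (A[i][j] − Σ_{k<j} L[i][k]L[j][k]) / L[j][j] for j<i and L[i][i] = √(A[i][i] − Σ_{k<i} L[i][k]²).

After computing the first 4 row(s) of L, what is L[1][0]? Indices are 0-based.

Step 1: L[0][0] = √(16) = 4.
  L[1][0] = (-12) / L[0][0] = -3.
Step 2: L[1][1] = √(1) = 1.
  L[2][0] = (4) / L[0][0] = 1.
  L[2][1] = (2) / L[1][1] = 2.
Step 3: L[2][2] = √(16) = 4.
  L[3][0] = (8) / L[0][0] = 2.
  L[3][1] = (-1) / L[1][1] = -1.
  L[3][2] = (-8) / L[2][2] = -2.
Step 4: L[3][3] = √(16) = 4.

L[1][0] = -3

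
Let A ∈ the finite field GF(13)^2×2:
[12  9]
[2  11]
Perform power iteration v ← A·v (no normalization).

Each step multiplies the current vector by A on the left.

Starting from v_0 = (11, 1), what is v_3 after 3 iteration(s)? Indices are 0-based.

v_0 = (11, 1).
v_1 = A·v_0 = (11, 7).
v_2 = A·v_1 = (0, 8).
v_3 = A·v_2 = (7, 10).

v_3 = (7, 10)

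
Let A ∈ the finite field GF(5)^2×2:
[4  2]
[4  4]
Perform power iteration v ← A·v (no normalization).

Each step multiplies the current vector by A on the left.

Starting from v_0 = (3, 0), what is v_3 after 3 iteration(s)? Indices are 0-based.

v_3 = (0, 2)

v_0 = (3, 0).
v_1 = A·v_0 = (2, 2).
v_2 = A·v_1 = (2, 1).
v_3 = A·v_2 = (0, 2).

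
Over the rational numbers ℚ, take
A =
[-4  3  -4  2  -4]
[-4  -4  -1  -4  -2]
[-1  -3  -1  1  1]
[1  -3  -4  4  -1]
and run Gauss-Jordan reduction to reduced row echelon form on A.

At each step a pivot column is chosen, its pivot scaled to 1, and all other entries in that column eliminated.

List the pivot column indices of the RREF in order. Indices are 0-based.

pivot columns: 0, 1, 2, 3

pivot(0,0)=-4: scale R0 → (1, -3/4, 1, -1/2, 1)
  clear (1,0): R1 −= (-4)R0 → (0, -7, 3, -6, 2)
  clear (2,0): R2 −= (-1)R0 → (0, -15/4, 0, 1/2, 2)
  clear (3,0): R3 −= (1)R0 → (0, -9/4, -5, 9/2, -2)
pivot(1,1)=-7: scale R1 → (0, 1, -3/7, 6/7, -2/7)
  clear (0,1): R0 −= (-3/4)R1 → (1, 0, 19/28, 1/7, 11/14)
  clear (2,1): R2 −= (-15/4)R1 → (0, 0, -45/28, 26/7, 13/14)
  clear (3,1): R3 −= (-9/4)R1 → (0, 0, -167/28, 45/7, -37/14)
pivot(2,2)=-45/28: scale R2 → (0, 0, 1, -104/45, -26/45)
  clear (0,2): R0 −= (19/28)R2 → (1, 0, 0, 77/45, 53/45)
  clear (1,2): R1 −= (-3/7)R2 → (0, 1, 0, -2/15, -8/15)
  clear (3,2): R3 −= (-167/28)R2 → (0, 0, 0, -331/45, -274/45)
pivot(3,3)=-331/45: scale R3 → (0, 0, 0, 1, 274/331)
  clear (0,3): R0 −= (77/45)R3 → (1, 0, 0, 0, -79/331)
  clear (1,3): R1 −= (-2/15)R3 → (0, 1, 0, 0, -140/331)
  clear (2,3): R2 −= (-104/45)R3 → (0, 0, 1, 0, 442/331)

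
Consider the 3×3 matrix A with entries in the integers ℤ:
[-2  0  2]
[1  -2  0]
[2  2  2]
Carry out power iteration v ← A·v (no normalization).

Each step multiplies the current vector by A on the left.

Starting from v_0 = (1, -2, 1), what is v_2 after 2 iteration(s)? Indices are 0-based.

v_0 = (1, -2, 1).
v_1 = A·v_0 = (0, 5, 0).
v_2 = A·v_1 = (0, -10, 10).

v_2 = (0, -10, 10)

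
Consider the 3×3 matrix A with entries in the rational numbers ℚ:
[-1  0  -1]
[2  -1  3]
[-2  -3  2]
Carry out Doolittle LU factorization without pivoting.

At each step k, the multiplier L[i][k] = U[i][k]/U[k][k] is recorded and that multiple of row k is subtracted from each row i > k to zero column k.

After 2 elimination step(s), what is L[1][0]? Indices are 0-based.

L[1][0] = -2

Step 1: pivot at (0,0) is -1.
  row1 ← row1 − (-2)·row0  ⇒  L[1][0]=-2, U row1=(0, -1, 1)
  row2 ← row2 − (2)·row0  ⇒  L[2][0]=2, U row2=(0, -3, 4)
Step 2: pivot at (1,1) is -1.
  row2 ← row2 − (3)·row1  ⇒  L[2][1]=3, U row2=(0, 0, 1)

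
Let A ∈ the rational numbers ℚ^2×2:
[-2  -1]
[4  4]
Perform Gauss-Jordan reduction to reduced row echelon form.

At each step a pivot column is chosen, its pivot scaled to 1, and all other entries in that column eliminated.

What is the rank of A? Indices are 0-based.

[1] R0 /= -2  ⇒  (1, 1/2)
     R1 -= 4·R0  ⇒  (0, 2)
[2] R1 /= 2  ⇒  (0, 1)
     R0 -= 1/2·R1  ⇒  (1, 0)

rank = 2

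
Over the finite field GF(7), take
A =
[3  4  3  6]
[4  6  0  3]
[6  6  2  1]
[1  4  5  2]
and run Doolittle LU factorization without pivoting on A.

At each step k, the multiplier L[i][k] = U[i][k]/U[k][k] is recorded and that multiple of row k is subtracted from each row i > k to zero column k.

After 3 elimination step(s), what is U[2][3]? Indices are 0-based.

k=0: U[0][0]=3
  eliminate (1,0): mult=6, new row 1: (0, 3, 3, 2); set L[1][0]=6
  eliminate (2,0): mult=2, new row 2: (0, 5, 3, 3); set L[2][0]=2
  eliminate (3,0): mult=5, new row 3: (0, 5, 4, 0); set L[3][0]=5
k=1: U[1][1]=3
  eliminate (2,1): mult=4, new row 2: (0, 0, 5, 2); set L[2][1]=4
  eliminate (3,1): mult=4, new row 3: (0, 0, 6, 6); set L[3][1]=4
k=2: U[2][2]=5
  eliminate (3,2): mult=4, new row 3: (0, 0, 0, 5); set L[3][2]=4

U[2][3] = 2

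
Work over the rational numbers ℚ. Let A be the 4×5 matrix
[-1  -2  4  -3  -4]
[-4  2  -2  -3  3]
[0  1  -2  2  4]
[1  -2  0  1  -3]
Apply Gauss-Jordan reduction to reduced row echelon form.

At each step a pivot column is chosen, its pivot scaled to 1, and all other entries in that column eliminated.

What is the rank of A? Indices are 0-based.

[1] R0 /= -1  ⇒  (1, 2, -4, 3, 4)
     R1 -= -4·R0  ⇒  (0, 10, -18, 9, 19)
     R3 -= 1·R0  ⇒  (0, -4, 4, -2, -7)
[2] R1 /= 10  ⇒  (0, 1, -9/5, 9/10, 19/10)
     R0 -= 2·R1  ⇒  (1, 0, -2/5, 6/5, 1/5)
     R2 -= 1·R1  ⇒  (0, 0, -1/5, 11/10, 21/10)
     R3 -= -4·R1  ⇒  (0, 0, -16/5, 8/5, 3/5)
[3] R2 /= -1/5  ⇒  (0, 0, 1, -11/2, -21/2)
     R0 -= -2/5·R2  ⇒  (1, 0, 0, -1, -4)
     R1 -= -9/5·R2  ⇒  (0, 1, 0, -9, -17)
     R3 -= -16/5·R2  ⇒  (0, 0, 0, -16, -33)
[4] R3 /= -16  ⇒  (0, 0, 0, 1, 33/16)
     R0 -= -1·R3  ⇒  (1, 0, 0, 0, -31/16)
     R1 -= -9·R3  ⇒  (0, 1, 0, 0, 25/16)
     R2 -= -11/2·R3  ⇒  (0, 0, 1, 0, 27/32)

rank = 4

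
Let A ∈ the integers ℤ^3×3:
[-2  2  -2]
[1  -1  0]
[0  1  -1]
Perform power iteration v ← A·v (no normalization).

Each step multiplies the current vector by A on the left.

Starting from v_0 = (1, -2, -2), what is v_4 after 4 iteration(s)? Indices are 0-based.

v_4 = (118, -51, 23)

v_0 = (1, -2, -2).
v_1 = A·v_0 = (-2, 3, 0).
v_2 = A·v_1 = (10, -5, 3).
v_3 = A·v_2 = (-36, 15, -8).
v_4 = A·v_3 = (118, -51, 23).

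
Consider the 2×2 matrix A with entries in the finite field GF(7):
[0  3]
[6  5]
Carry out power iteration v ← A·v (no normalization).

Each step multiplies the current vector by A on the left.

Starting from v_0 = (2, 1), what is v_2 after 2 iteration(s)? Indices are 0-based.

v_2 = (2, 5)

v_0 = (2, 1).
v_1 = A·v_0 = (3, 3).
v_2 = A·v_1 = (2, 5).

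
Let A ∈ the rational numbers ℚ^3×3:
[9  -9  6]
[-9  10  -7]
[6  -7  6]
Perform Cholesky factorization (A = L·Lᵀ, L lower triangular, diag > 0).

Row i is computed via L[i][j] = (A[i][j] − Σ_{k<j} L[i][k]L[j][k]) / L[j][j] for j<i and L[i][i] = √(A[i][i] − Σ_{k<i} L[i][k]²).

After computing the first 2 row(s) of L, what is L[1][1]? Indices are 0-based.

Step 1: L[0][0] = √(9) = 3.
  L[1][0] = (-9) / L[0][0] = -3.
Step 2: L[1][1] = √(1) = 1.

L[1][1] = 1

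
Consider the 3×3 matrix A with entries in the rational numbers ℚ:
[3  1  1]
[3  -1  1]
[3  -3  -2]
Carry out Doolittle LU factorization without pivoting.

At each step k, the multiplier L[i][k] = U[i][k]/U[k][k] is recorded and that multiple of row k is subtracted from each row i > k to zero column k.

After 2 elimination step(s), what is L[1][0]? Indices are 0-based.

L[1][0] = 1

k=0: U[0][0]=3
  eliminate (1,0): mult=1, new row 1: (0, -2, 0); set L[1][0]=1
  eliminate (2,0): mult=1, new row 2: (0, -4, -3); set L[2][0]=1
k=1: U[1][1]=-2
  eliminate (2,1): mult=2, new row 2: (0, 0, -3); set L[2][1]=2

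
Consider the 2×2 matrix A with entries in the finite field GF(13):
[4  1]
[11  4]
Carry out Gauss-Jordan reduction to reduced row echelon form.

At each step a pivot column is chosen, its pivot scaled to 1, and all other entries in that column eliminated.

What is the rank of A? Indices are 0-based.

pivot(0,0)=4: scale R0 → (1, 10)
  clear (1,0): R1 −= (11)R0 → (0, 11)
pivot(1,1)=11: scale R1 → (0, 1)
  clear (0,1): R0 −= (10)R1 → (1, 0)

rank = 2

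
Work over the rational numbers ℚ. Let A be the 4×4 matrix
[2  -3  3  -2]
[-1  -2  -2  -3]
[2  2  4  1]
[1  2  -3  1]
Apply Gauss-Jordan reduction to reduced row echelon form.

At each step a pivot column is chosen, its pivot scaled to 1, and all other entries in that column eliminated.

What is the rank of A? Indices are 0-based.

step 1: normalize row 0 (÷2) = (1, -3/2, 3/2, -1)
  row 1: subtract -1×row0 = (0, -7/2, -1/2, -4)
  row 2: subtract 2×row0 = (0, 5, 1, 3)
  row 3: subtract 1×row0 = (0, 7/2, -9/2, 2)
step 2: normalize row 1 (÷-7/2) = (0, 1, 1/7, 8/7)
  row 0: subtract -3/2×row1 = (1, 0, 12/7, 5/7)
  row 2: subtract 5×row1 = (0, 0, 2/7, -19/7)
  row 3: subtract 7/2×row1 = (0, 0, -5, -2)
step 3: normalize row 2 (÷2/7) = (0, 0, 1, -19/2)
  row 0: subtract 12/7×row2 = (1, 0, 0, 17)
  row 1: subtract 1/7×row2 = (0, 1, 0, 5/2)
  row 3: subtract -5×row2 = (0, 0, 0, -99/2)
step 4: normalize row 3 (÷-99/2) = (0, 0, 0, 1)
  row 0: subtract 17×row3 = (1, 0, 0, 0)
  row 1: subtract 5/2×row3 = (0, 1, 0, 0)
  row 2: subtract -19/2×row3 = (0, 0, 1, 0)

rank = 4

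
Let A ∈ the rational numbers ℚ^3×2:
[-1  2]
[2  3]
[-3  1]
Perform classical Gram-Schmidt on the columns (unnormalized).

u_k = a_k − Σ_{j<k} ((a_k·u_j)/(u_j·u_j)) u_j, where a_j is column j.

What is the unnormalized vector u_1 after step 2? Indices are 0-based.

u_1 = (29/14, 20/7, 17/14)

Step 1: u_0 = a_0 = (-1, 2, -3).
Step 2: u_1 = a_1 − (1/14)·u_0 = (29/14, 20/7, 17/14).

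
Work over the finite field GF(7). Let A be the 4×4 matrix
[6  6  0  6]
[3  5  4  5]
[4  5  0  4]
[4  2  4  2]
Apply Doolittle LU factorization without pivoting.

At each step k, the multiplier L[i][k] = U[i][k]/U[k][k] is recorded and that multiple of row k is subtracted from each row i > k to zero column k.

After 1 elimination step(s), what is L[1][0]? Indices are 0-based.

k=0: U[0][0]=6
  eliminate (1,0): mult=4, new row 1: (0, 2, 4, 2); set L[1][0]=4
  eliminate (2,0): mult=3, new row 2: (0, 1, 0, 0); set L[2][0]=3
  eliminate (3,0): mult=3, new row 3: (0, 5, 4, 5); set L[3][0]=3

L[1][0] = 4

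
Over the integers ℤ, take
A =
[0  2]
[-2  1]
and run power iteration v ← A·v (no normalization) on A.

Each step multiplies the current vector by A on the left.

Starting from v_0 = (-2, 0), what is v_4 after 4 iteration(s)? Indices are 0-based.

v_0 = (-2, 0).
v_1 = A·v_0 = (0, 4).
v_2 = A·v_1 = (8, 4).
v_3 = A·v_2 = (8, -12).
v_4 = A·v_3 = (-24, -28).

v_4 = (-24, -28)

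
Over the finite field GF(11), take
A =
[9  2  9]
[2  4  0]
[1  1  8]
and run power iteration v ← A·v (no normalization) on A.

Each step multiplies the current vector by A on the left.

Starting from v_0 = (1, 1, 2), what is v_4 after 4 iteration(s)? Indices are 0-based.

v_4 = (10, 2, 7)

v_0 = (1, 1, 2).
v_1 = A·v_0 = (7, 6, 7).
v_2 = A·v_1 = (6, 5, 3).
v_3 = A·v_2 = (3, 10, 2).
v_4 = A·v_3 = (10, 2, 7).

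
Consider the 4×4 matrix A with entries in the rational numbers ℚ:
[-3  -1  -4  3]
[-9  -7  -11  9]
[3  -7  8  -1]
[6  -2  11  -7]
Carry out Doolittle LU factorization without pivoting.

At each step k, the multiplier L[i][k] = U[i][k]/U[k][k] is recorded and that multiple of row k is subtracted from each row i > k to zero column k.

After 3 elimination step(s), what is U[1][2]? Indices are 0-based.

U[1][2] = 1

Step 1: pivot at (0,0) is -3.
  row1 ← row1 − (3)·row0  ⇒  L[1][0]=3, U row1=(0, -4, 1, 0)
  row2 ← row2 − (-1)·row0  ⇒  L[2][0]=-1, U row2=(0, -8, 4, 2)
  row3 ← row3 − (-2)·row0  ⇒  L[3][0]=-2, U row3=(0, -4, 3, -1)
Step 2: pivot at (1,1) is -4.
  row2 ← row2 − (2)·row1  ⇒  L[2][1]=2, U row2=(0, 0, 2, 2)
  row3 ← row3 − (1)·row1  ⇒  L[3][1]=1, U row3=(0, 0, 2, -1)
Step 3: pivot at (2,2) is 2.
  row3 ← row3 − (1)·row2  ⇒  L[3][2]=1, U row3=(0, 0, 0, -3)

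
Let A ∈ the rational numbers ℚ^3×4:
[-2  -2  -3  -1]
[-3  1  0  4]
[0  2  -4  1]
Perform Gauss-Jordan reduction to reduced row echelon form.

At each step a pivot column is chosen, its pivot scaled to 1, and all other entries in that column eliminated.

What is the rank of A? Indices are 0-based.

rank = 3

step 1: normalize row 0 (÷-2) = (1, 1, 3/2, 1/2)
  row 1: subtract -3×row0 = (0, 4, 9/2, 11/2)
step 2: normalize row 1 (÷4) = (0, 1, 9/8, 11/8)
  row 0: subtract 1×row1 = (1, 0, 3/8, -7/8)
  row 2: subtract 2×row1 = (0, 0, -25/4, -7/4)
step 3: normalize row 2 (÷-25/4) = (0, 0, 1, 7/25)
  row 0: subtract 3/8×row2 = (1, 0, 0, -49/50)
  row 1: subtract 9/8×row2 = (0, 1, 0, 53/50)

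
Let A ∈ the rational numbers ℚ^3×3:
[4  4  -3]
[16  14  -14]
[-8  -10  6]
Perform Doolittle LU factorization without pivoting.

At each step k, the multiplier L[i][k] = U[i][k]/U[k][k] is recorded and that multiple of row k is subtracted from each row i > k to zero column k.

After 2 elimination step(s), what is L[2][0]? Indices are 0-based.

[col 0] pivot 4
  R1 -= 4*R0 → (0, -2, -2)  (L[1][0] := 4)
  R2 -= -2*R0 → (0, -2, 0)  (L[2][0] := -2)
[col 1] pivot -2
  R2 -= 1*R1 → (0, 0, 2)  (L[2][1] := 1)

L[2][0] = -2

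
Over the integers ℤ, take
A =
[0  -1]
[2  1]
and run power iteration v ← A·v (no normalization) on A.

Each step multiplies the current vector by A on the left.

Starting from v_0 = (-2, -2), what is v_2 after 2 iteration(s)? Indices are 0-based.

v_0 = (-2, -2).
v_1 = A·v_0 = (2, -6).
v_2 = A·v_1 = (6, -2).

v_2 = (6, -2)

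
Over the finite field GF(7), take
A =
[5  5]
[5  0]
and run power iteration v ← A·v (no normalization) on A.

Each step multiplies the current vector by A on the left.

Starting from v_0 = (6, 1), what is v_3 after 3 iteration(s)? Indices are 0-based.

v_0 = (6, 1).
v_1 = A·v_0 = (0, 2).
v_2 = A·v_1 = (3, 0).
v_3 = A·v_2 = (1, 1).

v_3 = (1, 1)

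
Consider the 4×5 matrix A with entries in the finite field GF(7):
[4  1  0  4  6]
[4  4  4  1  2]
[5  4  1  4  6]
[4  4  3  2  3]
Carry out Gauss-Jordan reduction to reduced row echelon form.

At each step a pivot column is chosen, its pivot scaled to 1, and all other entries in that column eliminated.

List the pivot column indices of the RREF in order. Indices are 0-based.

pivot(0,0)=4: scale R0 → (1, 2, 0, 1, 5)
  clear (1,0): R1 −= (4)R0 → (0, 3, 4, 4, 3)
  clear (2,0): R2 −= (5)R0 → (0, 1, 1, 6, 2)
  clear (3,0): R3 −= (4)R0 → (0, 3, 3, 5, 4)
pivot(1,1)=3: scale R1 → (0, 1, 6, 6, 1)
  clear (0,1): R0 −= (2)R1 → (1, 0, 2, 3, 3)
  clear (2,1): R2 −= (1)R1 → (0, 0, 2, 0, 1)
  clear (3,1): R3 −= (3)R1 → (0, 0, 6, 1, 1)
pivot(2,2)=2: scale R2 → (0, 0, 1, 0, 4)
  clear (0,2): R0 −= (2)R2 → (1, 0, 0, 3, 2)
  clear (1,2): R1 −= (6)R2 → (0, 1, 0, 6, 5)
  clear (3,2): R3 −= (6)R2 → (0, 0, 0, 1, 5)
pivot(3,3)=1: scale R3 → (0, 0, 0, 1, 5)
  clear (0,3): R0 −= (3)R3 → (1, 0, 0, 0, 1)
  clear (1,3): R1 −= (6)R3 → (0, 1, 0, 0, 3)

pivot columns: 0, 1, 2, 3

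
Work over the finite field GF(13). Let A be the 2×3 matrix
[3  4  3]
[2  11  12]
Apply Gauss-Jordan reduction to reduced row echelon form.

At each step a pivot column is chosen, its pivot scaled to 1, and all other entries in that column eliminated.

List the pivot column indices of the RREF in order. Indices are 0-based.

pivot(0,0)=3: scale R0 → (1, 10, 1)
  clear (1,0): R1 −= (2)R0 → (0, 4, 10)
pivot(1,1)=4: scale R1 → (0, 1, 9)
  clear (0,1): R0 −= (10)R1 → (1, 0, 2)

pivot columns: 0, 1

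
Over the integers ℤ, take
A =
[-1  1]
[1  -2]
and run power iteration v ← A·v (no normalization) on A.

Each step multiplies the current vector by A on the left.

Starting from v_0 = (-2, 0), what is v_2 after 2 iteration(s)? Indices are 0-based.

v_0 = (-2, 0).
v_1 = A·v_0 = (2, -2).
v_2 = A·v_1 = (-4, 6).

v_2 = (-4, 6)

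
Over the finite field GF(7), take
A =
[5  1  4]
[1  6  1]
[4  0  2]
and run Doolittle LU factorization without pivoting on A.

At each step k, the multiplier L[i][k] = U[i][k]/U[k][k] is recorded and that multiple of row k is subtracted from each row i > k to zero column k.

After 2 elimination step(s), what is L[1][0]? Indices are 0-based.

Step 1: pivot at (0,0) is 5.
  row1 ← row1 − (3)·row0  ⇒  L[1][0]=3, U row1=(0, 3, 3)
  row2 ← row2 − (5)·row0  ⇒  L[2][0]=5, U row2=(0, 2, 3)
Step 2: pivot at (1,1) is 3.
  row2 ← row2 − (3)·row1  ⇒  L[2][1]=3, U row2=(0, 0, 1)

L[1][0] = 3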